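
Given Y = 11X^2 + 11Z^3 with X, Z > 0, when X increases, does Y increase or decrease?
Y increases

Taking the partial derivative:
∂Y/∂X = 22X

∂Y/∂X = 22X > 0 (assuming positive values)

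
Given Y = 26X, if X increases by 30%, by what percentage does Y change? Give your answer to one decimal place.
30.0%

For Y = 26X:
If X → X(1 + 0.3)
Then Y → Y · (1 + 0.3)^1
     = Y · 1.3000

Percentage change = ((1 + 0.3)^1 − 1) × 100% = 30.0%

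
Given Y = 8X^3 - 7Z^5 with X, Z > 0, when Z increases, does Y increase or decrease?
Y decreases

Taking the partial derivative:
∂Y/∂Z = -35Z^4

∂Y/∂Z = -35Z^4 < 0 (assuming positive values)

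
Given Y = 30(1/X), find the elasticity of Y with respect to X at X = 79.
Elasticity = -1

Elasticity = (dY/dX) · (X/Y)

dY/dX = -30/X²
At X = 79: dY/dX = -30/6241, Y = 30/79

Elasticity = (-30/6241) · (79 / (30/79)) = -1

Interpretation: for a small percentage change in X, the percentage change in Y is approximately -1.00 times as large.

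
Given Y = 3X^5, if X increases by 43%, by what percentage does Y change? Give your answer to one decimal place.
498.0%

For Y = 3X^5:
If X → X(1 + 0.43)
Then Y → Y · (1 + 0.43)^5
     ≈ Y · 5.9797

Percentage change = ((1 + 0.43)^5 − 1) × 100% ≈ 498.0%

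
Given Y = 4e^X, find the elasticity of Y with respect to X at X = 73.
Elasticity = 73

Elasticity = (dY/dX) · (X/Y)

dY/dX = 4·e^X
At X = 73: dY/dX = 4·e^73, Y = 4·e^73

Elasticity = (4·e^73) · (73 / (4·e^73)) = 73

Interpretation: for a small percentage change in X, the percentage change in Y is approximately 73.00 times as large.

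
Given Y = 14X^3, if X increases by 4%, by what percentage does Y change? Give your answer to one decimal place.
12.5%

For Y = 14X^3:
If X → X(1 + 0.04)
Then Y → Y · (1 + 0.04)^3
     ≈ Y · 1.1249

Percentage change = ((1 + 0.04)^3 − 1) × 100% ≈ 12.5%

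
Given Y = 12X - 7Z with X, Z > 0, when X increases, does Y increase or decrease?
Y increases

Taking the partial derivative:
∂Y/∂X = 12

∂Y/∂X = 12 > 0 (assuming positive values)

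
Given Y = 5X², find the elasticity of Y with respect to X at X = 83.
Elasticity = 2

Elasticity = (dY/dX) · (X/Y)

dY/dX = 10·X
At X = 83: dY/dX = 830, Y = 34445

Elasticity = 830 · (83 / 34445) = 2

Interpretation: for a small percentage change in X, the percentage change in Y is approximately 2.00 times as large.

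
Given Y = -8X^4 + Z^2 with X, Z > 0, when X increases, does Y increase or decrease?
Y decreases

Taking the partial derivative:
∂Y/∂X = -32X^3

∂Y/∂X = -32X^3 < 0 (assuming positive values)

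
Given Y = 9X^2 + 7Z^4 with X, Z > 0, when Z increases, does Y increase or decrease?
Y increases

Taking the partial derivative:
∂Y/∂Z = 28Z^3

∂Y/∂Z = 28Z^3 > 0 (assuming positive values)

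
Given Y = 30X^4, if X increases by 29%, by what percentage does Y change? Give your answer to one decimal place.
176.9%

For Y = 30X^4:
If X → X(1 + 0.29)
Then Y → Y · (1 + 0.29)^4
     ≈ Y · 2.7692

Percentage change = ((1 + 0.29)^4 − 1) × 100% ≈ 176.9%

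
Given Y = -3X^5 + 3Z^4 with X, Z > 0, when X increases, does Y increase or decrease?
Y decreases

Taking the partial derivative:
∂Y/∂X = -15X^4

∂Y/∂X = -15X^4 < 0 (assuming positive values)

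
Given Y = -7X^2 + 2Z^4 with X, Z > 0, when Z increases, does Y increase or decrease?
Y increases

Taking the partial derivative:
∂Y/∂Z = 8Z^3

∂Y/∂Z = 8Z^3 > 0 (assuming positive values)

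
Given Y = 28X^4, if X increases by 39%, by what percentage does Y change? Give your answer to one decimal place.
273.3%

For Y = 28X^4:
If X → X(1 + 0.39)
Then Y → Y · (1 + 0.39)^4
     ≈ Y · 3.7330

Percentage change = ((1 + 0.39)^4 − 1) × 100% ≈ 273.3%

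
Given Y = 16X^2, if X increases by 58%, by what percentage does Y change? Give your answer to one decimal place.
149.6%

For Y = 16X^2:
If X → X(1 + 0.58)
Then Y → Y · (1 + 0.58)^2
     = Y · 2.4964

Percentage change = ((1 + 0.58)^2 − 1) × 100% ≈ 149.6%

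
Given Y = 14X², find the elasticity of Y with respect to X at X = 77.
Elasticity = 2

Elasticity = (dY/dX) · (X/Y)

dY/dX = 28·X
At X = 77: dY/dX = 2156, Y = 83006

Elasticity = 2156 · (77 / 83006) = 2

Interpretation: for a small percentage change in X, the percentage change in Y is approximately 2.00 times as large.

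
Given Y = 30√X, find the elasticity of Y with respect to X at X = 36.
Elasticity = 1/2

Elasticity = (dY/dX) · (X/Y)

dY/dX = 15/√X
At X = 36: dY/dX = 5/2, Y = 180

Elasticity = (5/2) · (36 / 180) = 1/2

Interpretation: for a small percentage change in X, the percentage change in Y is approximately 0.50 times as large.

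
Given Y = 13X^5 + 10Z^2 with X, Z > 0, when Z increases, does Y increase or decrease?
Y increases

Taking the partial derivative:
∂Y/∂Z = 20Z

∂Y/∂Z = 20Z > 0 (assuming positive values)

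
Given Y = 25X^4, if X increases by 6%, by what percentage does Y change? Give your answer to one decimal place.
26.2%

For Y = 25X^4:
If X → X(1 + 0.06)
Then Y → Y · (1 + 0.06)^4
     ≈ Y · 1.2625

Percentage change = ((1 + 0.06)^4 − 1) × 100% ≈ 26.2%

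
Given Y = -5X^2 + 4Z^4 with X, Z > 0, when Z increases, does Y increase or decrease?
Y increases

Taking the partial derivative:
∂Y/∂Z = 16Z^3

∂Y/∂Z = 16Z^3 > 0 (assuming positive values)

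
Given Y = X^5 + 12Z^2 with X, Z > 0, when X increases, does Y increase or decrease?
Y increases

Taking the partial derivative:
∂Y/∂X = 5X^4

∂Y/∂X = 5X^4 > 0 (assuming positive values)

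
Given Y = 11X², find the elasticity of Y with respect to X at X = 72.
Elasticity = 2

Elasticity = (dY/dX) · (X/Y)

dY/dX = 22·X
At X = 72: dY/dX = 1584, Y = 57024

Elasticity = 1584 · (72 / 57024) = 2

Interpretation: for a small percentage change in X, the percentage change in Y is approximately 2.00 times as large.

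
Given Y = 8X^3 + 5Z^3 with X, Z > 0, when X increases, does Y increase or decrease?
Y increases

Taking the partial derivative:
∂Y/∂X = 24X^2

∂Y/∂X = 24X^2 > 0 (assuming positive values)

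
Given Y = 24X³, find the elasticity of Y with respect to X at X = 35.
Elasticity = 3

Elasticity = (dY/dX) · (X/Y)

dY/dX = 72·X²
At X = 35: dY/dX = 88200, Y = 1029000

Elasticity = 88200 · (35 / 1029000) = 3

Interpretation: for a small percentage change in X, the percentage change in Y is approximately 3.00 times as large.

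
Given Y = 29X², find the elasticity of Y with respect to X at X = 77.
Elasticity = 2

Elasticity = (dY/dX) · (X/Y)

dY/dX = 58·X
At X = 77: dY/dX = 4466, Y = 171941

Elasticity = 4466 · (77 / 171941) = 2

Interpretation: for a small percentage change in X, the percentage change in Y is approximately 2.00 times as large.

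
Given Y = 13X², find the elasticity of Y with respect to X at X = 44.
Elasticity = 2

Elasticity = (dY/dX) · (X/Y)

dY/dX = 26·X
At X = 44: dY/dX = 1144, Y = 25168

Elasticity = 1144 · (44 / 25168) = 2

Interpretation: for a small percentage change in X, the percentage change in Y is approximately 2.00 times as large.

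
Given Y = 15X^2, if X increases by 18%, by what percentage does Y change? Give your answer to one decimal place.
39.2%

For Y = 15X^2:
If X → X(1 + 0.18)
Then Y → Y · (1 + 0.18)^2
     = Y · 1.3924

Percentage change = ((1 + 0.18)^2 − 1) × 100% ≈ 39.2%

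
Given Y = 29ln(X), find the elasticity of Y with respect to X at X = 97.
Elasticity = 1/ln(97) ≈ 0.2186

Elasticity = (dY/dX) · (X/Y)

dY/dX = 29/X
At X = 97: dY/dX = 29/97, Y = 29·ln(97)

Elasticity = (29/97) · (97 / (29·ln(97))) = 1/ln(97) ≈ 0.2186

Interpretation: for a small percentage change in X, the percentage change in Y is approximately 0.22 times as large.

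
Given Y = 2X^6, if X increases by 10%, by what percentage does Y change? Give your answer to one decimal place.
77.2%

For Y = 2X^6:
If X → X(1 + 0.1)
Then Y → Y · (1 + 0.1)^6
     ≈ Y · 1.7716

Percentage change = ((1 + 0.1)^6 − 1) × 100% ≈ 77.2%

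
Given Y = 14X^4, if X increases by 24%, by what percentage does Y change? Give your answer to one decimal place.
136.4%

For Y = 14X^4:
If X → X(1 + 0.24)
Then Y → Y · (1 + 0.24)^4
     ≈ Y · 2.3642

Percentage change = ((1 + 0.24)^4 − 1) × 100% ≈ 136.4%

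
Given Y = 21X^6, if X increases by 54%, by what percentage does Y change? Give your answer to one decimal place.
1233.9%

For Y = 21X^6:
If X → X(1 + 0.54)
Then Y → Y · (1 + 0.54)^6
     ≈ Y · 13.3390

Percentage change = ((1 + 0.54)^6 − 1) × 100% ≈ 1233.9%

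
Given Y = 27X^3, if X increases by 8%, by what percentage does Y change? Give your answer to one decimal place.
26.0%

For Y = 27X^3:
If X → X(1 + 0.08)
Then Y → Y · (1 + 0.08)^3
     ≈ Y · 1.2597

Percentage change = ((1 + 0.08)^3 − 1) × 100% ≈ 26.0%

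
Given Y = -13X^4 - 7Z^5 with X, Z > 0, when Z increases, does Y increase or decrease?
Y decreases

Taking the partial derivative:
∂Y/∂Z = -35Z^4

∂Y/∂Z = -35Z^4 < 0 (assuming positive values)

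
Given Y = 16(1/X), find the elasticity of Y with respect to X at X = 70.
Elasticity = -1

Elasticity = (dY/dX) · (X/Y)

dY/dX = -16/X²
At X = 70: dY/dX = -4/1225, Y = 8/35

Elasticity = (-4/1225) · (70 / (8/35)) = -1

Interpretation: for a small percentage change in X, the percentage change in Y is approximately -1.00 times as large.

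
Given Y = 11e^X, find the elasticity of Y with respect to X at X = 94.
Elasticity = 94

Elasticity = (dY/dX) · (X/Y)

dY/dX = 11·e^X
At X = 94: dY/dX = 11·e^94, Y = 11·e^94

Elasticity = (11·e^94) · (94 / (11·e^94)) = 94

Interpretation: for a small percentage change in X, the percentage change in Y is approximately 94.00 times as large.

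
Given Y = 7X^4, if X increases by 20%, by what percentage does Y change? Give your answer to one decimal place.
107.4%

For Y = 7X^4:
If X → X(1 + 0.2)
Then Y → Y · (1 + 0.2)^4
     = Y · 2.0736

Percentage change = ((1 + 0.2)^4 − 1) × 100% ≈ 107.4%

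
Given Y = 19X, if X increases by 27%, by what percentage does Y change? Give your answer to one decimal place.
27.0%

For Y = 19X:
If X → X(1 + 0.27)
Then Y → Y · (1 + 0.27)^1
     = Y · 1.2700

Percentage change = ((1 + 0.27)^1 − 1) × 100% = 27.0%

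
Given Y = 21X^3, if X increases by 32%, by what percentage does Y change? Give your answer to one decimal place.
130.0%

For Y = 21X^3:
If X → X(1 + 0.32)
Then Y → Y · (1 + 0.32)^3
     ≈ Y · 2.3000

Percentage change = ((1 + 0.32)^3 − 1) × 100% ≈ 130.0%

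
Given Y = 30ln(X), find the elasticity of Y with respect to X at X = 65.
Elasticity = 1/ln(65) ≈ 0.2396

Elasticity = (dY/dX) · (X/Y)

dY/dX = 30/X
At X = 65: dY/dX = 6/13, Y = 30·ln(65)

Elasticity = (6/13) · (65 / (30·ln(65))) = 1/ln(65) ≈ 0.2396

Interpretation: for a small percentage change in X, the percentage change in Y is approximately 0.24 times as large.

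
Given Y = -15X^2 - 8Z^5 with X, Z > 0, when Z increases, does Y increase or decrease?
Y decreases

Taking the partial derivative:
∂Y/∂Z = -40Z^4

∂Y/∂Z = -40Z^4 < 0 (assuming positive values)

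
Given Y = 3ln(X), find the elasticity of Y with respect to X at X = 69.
Elasticity = 1/ln(69) ≈ 0.2362

Elasticity = (dY/dX) · (X/Y)

dY/dX = 3/X
At X = 69: dY/dX = 1/23, Y = 3·ln(69)

Elasticity = (1/23) · (69 / (3·ln(69))) = 1/ln(69) ≈ 0.2362

Interpretation: for a small percentage change in X, the percentage change in Y is approximately 0.24 times as large.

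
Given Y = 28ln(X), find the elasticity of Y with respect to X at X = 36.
Elasticity = 1/ln(36) ≈ 0.2791

Elasticity = (dY/dX) · (X/Y)

dY/dX = 28/X
At X = 36: dY/dX = 7/9, Y = 28·ln(36)

Elasticity = (7/9) · (36 / (28·ln(36))) = 1/ln(36) ≈ 0.2791

Interpretation: for a small percentage change in X, the percentage change in Y is approximately 0.28 times as large.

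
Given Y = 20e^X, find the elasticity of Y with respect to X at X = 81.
Elasticity = 81

Elasticity = (dY/dX) · (X/Y)

dY/dX = 20·e^X
At X = 81: dY/dX = 20·e^81, Y = 20·e^81

Elasticity = (20·e^81) · (81 / (20·e^81)) = 81

Interpretation: for a small percentage change in X, the percentage change in Y is approximately 81.00 times as large.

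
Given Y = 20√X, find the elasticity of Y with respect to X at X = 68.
Elasticity = 1/2

Elasticity = (dY/dX) · (X/Y)

dY/dX = 10/√X
At X = 68: dY/dX = 5·√17/17, Y = 40·√17

Elasticity = (5·√17/17) · (68 / (40·√17)) = 1/2

Interpretation: for a small percentage change in X, the percentage change in Y is approximately 0.50 times as large.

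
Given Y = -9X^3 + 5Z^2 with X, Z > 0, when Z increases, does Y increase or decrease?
Y increases

Taking the partial derivative:
∂Y/∂Z = 10Z

∂Y/∂Z = 10Z > 0 (assuming positive values)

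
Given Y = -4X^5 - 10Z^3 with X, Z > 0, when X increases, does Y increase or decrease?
Y decreases

Taking the partial derivative:
∂Y/∂X = -20X^4

∂Y/∂X = -20X^4 < 0 (assuming positive values)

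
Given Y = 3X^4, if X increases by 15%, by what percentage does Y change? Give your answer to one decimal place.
74.9%

For Y = 3X^4:
If X → X(1 + 0.15)
Then Y → Y · (1 + 0.15)^4
     ≈ Y · 1.7490

Percentage change = ((1 + 0.15)^4 − 1) × 100% ≈ 74.9%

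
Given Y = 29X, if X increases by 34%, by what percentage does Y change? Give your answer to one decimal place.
34.0%

For Y = 29X:
If X → X(1 + 0.34)
Then Y → Y · (1 + 0.34)^1
     = Y · 1.3400

Percentage change = ((1 + 0.34)^1 − 1) × 100% = 34.0%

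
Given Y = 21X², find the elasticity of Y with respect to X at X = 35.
Elasticity = 2

Elasticity = (dY/dX) · (X/Y)

dY/dX = 42·X
At X = 35: dY/dX = 1470, Y = 25725

Elasticity = 1470 · (35 / 25725) = 2

Interpretation: for a small percentage change in X, the percentage change in Y is approximately 2.00 times as large.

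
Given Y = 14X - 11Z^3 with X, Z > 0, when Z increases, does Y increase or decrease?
Y decreases

Taking the partial derivative:
∂Y/∂Z = -33Z^2

∂Y/∂Z = -33Z^2 < 0 (assuming positive values)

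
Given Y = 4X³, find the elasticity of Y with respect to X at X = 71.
Elasticity = 3

Elasticity = (dY/dX) · (X/Y)

dY/dX = 12·X²
At X = 71: dY/dX = 60492, Y = 1431644

Elasticity = 60492 · (71 / 1431644) = 3

Interpretation: for a small percentage change in X, the percentage change in Y is approximately 3.00 times as large.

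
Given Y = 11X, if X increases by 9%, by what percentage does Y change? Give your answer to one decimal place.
9.0%

For Y = 11X:
If X → X(1 + 0.09)
Then Y → Y · (1 + 0.09)^1
     = Y · 1.0900

Percentage change = ((1 + 0.09)^1 − 1) × 100% = 9.0%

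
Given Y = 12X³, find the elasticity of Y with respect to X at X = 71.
Elasticity = 3

Elasticity = (dY/dX) · (X/Y)

dY/dX = 36·X²
At X = 71: dY/dX = 181476, Y = 4294932

Elasticity = 181476 · (71 / 4294932) = 3

Interpretation: for a small percentage change in X, the percentage change in Y is approximately 3.00 times as large.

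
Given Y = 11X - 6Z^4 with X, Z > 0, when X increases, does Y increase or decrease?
Y increases

Taking the partial derivative:
∂Y/∂X = 11

∂Y/∂X = 11 > 0 (assuming positive values)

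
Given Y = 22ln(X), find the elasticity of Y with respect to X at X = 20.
Elasticity = 1/ln(20) ≈ 0.3338

Elasticity = (dY/dX) · (X/Y)

dY/dX = 22/X
At X = 20: dY/dX = 11/10, Y = 22·ln(20)

Elasticity = (11/10) · (20 / (22·ln(20))) = 1/ln(20) ≈ 0.3338

Interpretation: for a small percentage change in X, the percentage change in Y is approximately 0.33 times as large.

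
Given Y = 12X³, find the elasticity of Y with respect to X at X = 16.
Elasticity = 3

Elasticity = (dY/dX) · (X/Y)

dY/dX = 36·X²
At X = 16: dY/dX = 9216, Y = 49152

Elasticity = 9216 · (16 / 49152) = 3

Interpretation: for a small percentage change in X, the percentage change in Y is approximately 3.00 times as large.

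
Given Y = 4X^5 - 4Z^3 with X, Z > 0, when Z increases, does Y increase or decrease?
Y decreases

Taking the partial derivative:
∂Y/∂Z = -12Z^2

∂Y/∂Z = -12Z^2 < 0 (assuming positive values)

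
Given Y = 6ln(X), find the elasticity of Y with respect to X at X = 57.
Elasticity = 1/ln(57) ≈ 0.2473

Elasticity = (dY/dX) · (X/Y)

dY/dX = 6/X
At X = 57: dY/dX = 2/19, Y = 6·ln(57)

Elasticity = (2/19) · (57 / (6·ln(57))) = 1/ln(57) ≈ 0.2473

Interpretation: for a small percentage change in X, the percentage change in Y is approximately 0.25 times as large.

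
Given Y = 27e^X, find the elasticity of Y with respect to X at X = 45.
Elasticity = 45

Elasticity = (dY/dX) · (X/Y)

dY/dX = 27·e^X
At X = 45: dY/dX = 27·e^45, Y = 27·e^45

Elasticity = (27·e^45) · (45 / (27·e^45)) = 45

Interpretation: for a small percentage change in X, the percentage change in Y is approximately 45.00 times as large.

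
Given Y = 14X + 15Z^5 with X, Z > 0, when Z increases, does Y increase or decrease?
Y increases

Taking the partial derivative:
∂Y/∂Z = 75Z^4

∂Y/∂Z = 75Z^4 > 0 (assuming positive values)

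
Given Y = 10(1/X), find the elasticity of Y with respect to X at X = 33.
Elasticity = -1

Elasticity = (dY/dX) · (X/Y)

dY/dX = -10/X²
At X = 33: dY/dX = -10/1089, Y = 10/33

Elasticity = (-10/1089) · (33 / (10/33)) = -1

Interpretation: for a small percentage change in X, the percentage change in Y is approximately -1.00 times as large.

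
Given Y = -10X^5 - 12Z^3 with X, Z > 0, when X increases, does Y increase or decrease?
Y decreases

Taking the partial derivative:
∂Y/∂X = -50X^4

∂Y/∂X = -50X^4 < 0 (assuming positive values)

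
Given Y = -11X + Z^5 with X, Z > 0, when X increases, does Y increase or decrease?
Y decreases

Taking the partial derivative:
∂Y/∂X = -11

∂Y/∂X = -11 < 0 (assuming positive values)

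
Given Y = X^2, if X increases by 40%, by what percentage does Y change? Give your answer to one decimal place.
96.0%

For Y = X^2:
If X → X(1 + 0.4)
Then Y → Y · (1 + 0.4)^2
     = Y · 1.9600

Percentage change = ((1 + 0.4)^2 − 1) × 100% = 96.0%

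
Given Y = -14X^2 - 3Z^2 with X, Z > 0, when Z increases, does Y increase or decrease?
Y decreases

Taking the partial derivative:
∂Y/∂Z = -6Z

∂Y/∂Z = -6Z < 0 (assuming positive values)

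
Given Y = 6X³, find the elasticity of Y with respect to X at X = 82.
Elasticity = 3

Elasticity = (dY/dX) · (X/Y)

dY/dX = 18·X²
At X = 82: dY/dX = 121032, Y = 3308208

Elasticity = 121032 · (82 / 3308208) = 3

Interpretation: for a small percentage change in X, the percentage change in Y is approximately 3.00 times as large.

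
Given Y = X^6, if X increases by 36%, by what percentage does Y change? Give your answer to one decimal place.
532.8%

For Y = X^6:
If X → X(1 + 0.36)
Then Y → Y · (1 + 0.36)^6
     ≈ Y · 6.3275

Percentage change = ((1 + 0.36)^6 − 1) × 100% ≈ 532.8%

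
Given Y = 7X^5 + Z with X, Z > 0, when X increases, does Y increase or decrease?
Y increases

Taking the partial derivative:
∂Y/∂X = 35X^4

∂Y/∂X = 35X^4 > 0 (assuming positive values)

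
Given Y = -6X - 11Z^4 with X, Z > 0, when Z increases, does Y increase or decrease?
Y decreases

Taking the partial derivative:
∂Y/∂Z = -44Z^3

∂Y/∂Z = -44Z^3 < 0 (assuming positive values)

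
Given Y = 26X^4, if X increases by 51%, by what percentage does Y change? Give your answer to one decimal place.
419.9%

For Y = 26X^4:
If X → X(1 + 0.51)
Then Y → Y · (1 + 0.51)^4
     ≈ Y · 5.1989

Percentage change = ((1 + 0.51)^4 − 1) × 100% ≈ 419.9%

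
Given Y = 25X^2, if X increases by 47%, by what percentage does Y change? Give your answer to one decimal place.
116.1%

For Y = 25X^2:
If X → X(1 + 0.47)
Then Y → Y · (1 + 0.47)^2
     = Y · 2.1609

Percentage change = ((1 + 0.47)^2 − 1) × 100% ≈ 116.1%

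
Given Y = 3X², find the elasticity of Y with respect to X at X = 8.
Elasticity = 2

Elasticity = (dY/dX) · (X/Y)

dY/dX = 6·X
At X = 8: dY/dX = 48, Y = 192

Elasticity = 48 · (8 / 192) = 2

Interpretation: for a small percentage change in X, the percentage change in Y is approximately 2.00 times as large.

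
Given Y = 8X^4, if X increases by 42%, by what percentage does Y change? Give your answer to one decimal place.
306.6%

For Y = 8X^4:
If X → X(1 + 0.42)
Then Y → Y · (1 + 0.42)^4
     ≈ Y · 4.0659

Percentage change = ((1 + 0.42)^4 − 1) × 100% ≈ 306.6%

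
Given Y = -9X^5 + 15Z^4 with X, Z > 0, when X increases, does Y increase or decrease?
Y decreases

Taking the partial derivative:
∂Y/∂X = -45X^4

∂Y/∂X = -45X^4 < 0 (assuming positive values)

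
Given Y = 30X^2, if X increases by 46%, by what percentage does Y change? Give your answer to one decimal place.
113.2%

For Y = 30X^2:
If X → X(1 + 0.46)
Then Y → Y · (1 + 0.46)^2
     = Y · 2.1316

Percentage change = ((1 + 0.46)^2 − 1) × 100% ≈ 113.2%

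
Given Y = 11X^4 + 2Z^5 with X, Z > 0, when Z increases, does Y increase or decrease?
Y increases

Taking the partial derivative:
∂Y/∂Z = 10Z^4

∂Y/∂Z = 10Z^4 > 0 (assuming positive values)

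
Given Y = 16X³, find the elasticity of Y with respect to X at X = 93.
Elasticity = 3

Elasticity = (dY/dX) · (X/Y)

dY/dX = 48·X²
At X = 93: dY/dX = 415152, Y = 12869712

Elasticity = 415152 · (93 / 12869712) = 3

Interpretation: for a small percentage change in X, the percentage change in Y is approximately 3.00 times as large.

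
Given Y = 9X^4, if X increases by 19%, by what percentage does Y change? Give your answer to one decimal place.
100.5%

For Y = 9X^4:
If X → X(1 + 0.19)
Then Y → Y · (1 + 0.19)^4
     ≈ Y · 2.0053

Percentage change = ((1 + 0.19)^4 − 1) × 100% ≈ 100.5%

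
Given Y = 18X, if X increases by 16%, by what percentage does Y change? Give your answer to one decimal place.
16.0%

For Y = 18X:
If X → X(1 + 0.16)
Then Y → Y · (1 + 0.16)^1
     = Y · 1.1600

Percentage change = ((1 + 0.16)^1 − 1) × 100% = 16.0%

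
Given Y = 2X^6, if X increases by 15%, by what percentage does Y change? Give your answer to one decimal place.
131.3%

For Y = 2X^6:
If X → X(1 + 0.15)
Then Y → Y · (1 + 0.15)^6
     ≈ Y · 2.3131

Percentage change = ((1 + 0.15)^6 − 1) × 100% ≈ 131.3%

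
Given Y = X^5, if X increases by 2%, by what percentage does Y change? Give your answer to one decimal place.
10.4%

For Y = X^5:
If X → X(1 + 0.02)
Then Y → Y · (1 + 0.02)^5
     ≈ Y · 1.1041

Percentage change = ((1 + 0.02)^5 − 1) × 100% ≈ 10.4%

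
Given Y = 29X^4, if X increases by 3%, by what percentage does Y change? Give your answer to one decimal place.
12.6%

For Y = 29X^4:
If X → X(1 + 0.03)
Then Y → Y · (1 + 0.03)^4
     ≈ Y · 1.1255

Percentage change = ((1 + 0.03)^4 − 1) × 100% ≈ 12.6%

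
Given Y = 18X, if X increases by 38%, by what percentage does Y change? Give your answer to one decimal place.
38.0%

For Y = 18X:
If X → X(1 + 0.38)
Then Y → Y · (1 + 0.38)^1
     = Y · 1.3800

Percentage change = ((1 + 0.38)^1 − 1) × 100% = 38.0%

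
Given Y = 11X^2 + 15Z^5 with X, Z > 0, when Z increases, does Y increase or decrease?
Y increases

Taking the partial derivative:
∂Y/∂Z = 75Z^4

∂Y/∂Z = 75Z^4 > 0 (assuming positive values)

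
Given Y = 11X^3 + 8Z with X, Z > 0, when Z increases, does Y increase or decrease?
Y increases

Taking the partial derivative:
∂Y/∂Z = 8

∂Y/∂Z = 8 > 0 (assuming positive values)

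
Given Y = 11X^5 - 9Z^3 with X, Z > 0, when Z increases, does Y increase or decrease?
Y decreases

Taking the partial derivative:
∂Y/∂Z = -27Z^2

∂Y/∂Z = -27Z^2 < 0 (assuming positive values)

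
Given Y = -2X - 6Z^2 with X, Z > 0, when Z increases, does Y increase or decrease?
Y decreases

Taking the partial derivative:
∂Y/∂Z = -12Z

∂Y/∂Z = -12Z < 0 (assuming positive values)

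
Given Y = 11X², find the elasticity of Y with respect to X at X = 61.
Elasticity = 2

Elasticity = (dY/dX) · (X/Y)

dY/dX = 22·X
At X = 61: dY/dX = 1342, Y = 40931

Elasticity = 1342 · (61 / 40931) = 2

Interpretation: for a small percentage change in X, the percentage change in Y is approximately 2.00 times as large.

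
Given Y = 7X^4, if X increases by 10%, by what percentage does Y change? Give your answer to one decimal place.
46.4%

For Y = 7X^4:
If X → X(1 + 0.1)
Then Y → Y · (1 + 0.1)^4
     = Y · 1.4641

Percentage change = ((1 + 0.1)^4 − 1) × 100% ≈ 46.4%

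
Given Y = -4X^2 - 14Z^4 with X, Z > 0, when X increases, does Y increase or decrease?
Y decreases

Taking the partial derivative:
∂Y/∂X = -8X

∂Y/∂X = -8X < 0 (assuming positive values)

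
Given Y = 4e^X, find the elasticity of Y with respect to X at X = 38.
Elasticity = 38

Elasticity = (dY/dX) · (X/Y)

dY/dX = 4·e^X
At X = 38: dY/dX = 4·e^38, Y = 4·e^38

Elasticity = (4·e^38) · (38 / (4·e^38)) = 38

Interpretation: for a small percentage change in X, the percentage change in Y is approximately 38.00 times as large.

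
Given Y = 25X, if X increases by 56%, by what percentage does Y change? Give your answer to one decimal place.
56.0%

For Y = 25X:
If X → X(1 + 0.56)
Then Y → Y · (1 + 0.56)^1
     = Y · 1.5600

Percentage change = ((1 + 0.56)^1 − 1) × 100% = 56.0%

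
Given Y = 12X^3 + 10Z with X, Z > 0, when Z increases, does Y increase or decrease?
Y increases

Taking the partial derivative:
∂Y/∂Z = 10

∂Y/∂Z = 10 > 0 (assuming positive values)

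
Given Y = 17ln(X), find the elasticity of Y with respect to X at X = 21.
Elasticity = 1/ln(21) ≈ 0.3285

Elasticity = (dY/dX) · (X/Y)

dY/dX = 17/X
At X = 21: dY/dX = 17/21, Y = 17·ln(21)

Elasticity = (17/21) · (21 / (17·ln(21))) = 1/ln(21) ≈ 0.3285

Interpretation: for a small percentage change in X, the percentage change in Y is approximately 0.33 times as large.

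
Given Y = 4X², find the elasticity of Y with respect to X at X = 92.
Elasticity = 2

Elasticity = (dY/dX) · (X/Y)

dY/dX = 8·X
At X = 92: dY/dX = 736, Y = 33856

Elasticity = 736 · (92 / 33856) = 2

Interpretation: for a small percentage change in X, the percentage change in Y is approximately 2.00 times as large.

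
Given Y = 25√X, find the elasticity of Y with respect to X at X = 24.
Elasticity = 1/2

Elasticity = (dY/dX) · (X/Y)

dY/dX = 25/(2·√X)
At X = 24: dY/dX = 25·√6/24, Y = 50·√6

Elasticity = (25·√6/24) · (24 / (50·√6)) = 1/2

Interpretation: for a small percentage change in X, the percentage change in Y is approximately 0.50 times as large.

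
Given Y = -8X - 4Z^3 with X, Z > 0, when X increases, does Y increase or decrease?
Y decreases

Taking the partial derivative:
∂Y/∂X = -8

∂Y/∂X = -8 < 0 (assuming positive values)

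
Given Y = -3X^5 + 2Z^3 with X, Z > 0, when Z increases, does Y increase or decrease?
Y increases

Taking the partial derivative:
∂Y/∂Z = 6Z^2

∂Y/∂Z = 6Z^2 > 0 (assuming positive values)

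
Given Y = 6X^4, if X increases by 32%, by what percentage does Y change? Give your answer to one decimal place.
203.6%

For Y = 6X^4:
If X → X(1 + 0.32)
Then Y → Y · (1 + 0.32)^4
     ≈ Y · 3.0360

Percentage change = ((1 + 0.32)^4 − 1) × 100% ≈ 203.6%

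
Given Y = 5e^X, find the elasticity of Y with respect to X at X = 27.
Elasticity = 27

Elasticity = (dY/dX) · (X/Y)

dY/dX = 5·e^X
At X = 27: dY/dX = 5·e^27, Y = 5·e^27

Elasticity = (5·e^27) · (27 / (5·e^27)) = 27

Interpretation: for a small percentage change in X, the percentage change in Y is approximately 27.00 times as large.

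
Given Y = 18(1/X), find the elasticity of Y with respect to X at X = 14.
Elasticity = -1

Elasticity = (dY/dX) · (X/Y)

dY/dX = -18/X²
At X = 14: dY/dX = -9/98, Y = 9/7

Elasticity = (-9/98) · (14 / (9/7)) = -1

Interpretation: for a small percentage change in X, the percentage change in Y is approximately -1.00 times as large.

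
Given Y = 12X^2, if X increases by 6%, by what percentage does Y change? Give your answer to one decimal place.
12.4%

For Y = 12X^2:
If X → X(1 + 0.06)
Then Y → Y · (1 + 0.06)^2
     = Y · 1.1236

Percentage change = ((1 + 0.06)^2 − 1) × 100% ≈ 12.4%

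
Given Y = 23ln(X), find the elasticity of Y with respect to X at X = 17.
Elasticity = 1/ln(17) ≈ 0.3530

Elasticity = (dY/dX) · (X/Y)

dY/dX = 23/X
At X = 17: dY/dX = 23/17, Y = 23·ln(17)

Elasticity = (23/17) · (17 / (23·ln(17))) = 1/ln(17) ≈ 0.3530

Interpretation: for a small percentage change in X, the percentage change in Y is approximately 0.35 times as large.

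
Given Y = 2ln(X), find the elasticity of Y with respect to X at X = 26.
Elasticity = 1/ln(26) ≈ 0.3069

Elasticity = (dY/dX) · (X/Y)

dY/dX = 2/X
At X = 26: dY/dX = 1/13, Y = 2·ln(26)

Elasticity = (1/13) · (26 / (2·ln(26))) = 1/ln(26) ≈ 0.3069

Interpretation: for a small percentage change in X, the percentage change in Y is approximately 0.31 times as large.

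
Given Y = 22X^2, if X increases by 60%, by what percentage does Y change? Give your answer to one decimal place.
156.0%

For Y = 22X^2:
If X → X(1 + 0.6)
Then Y → Y · (1 + 0.6)^2
     = Y · 2.5600

Percentage change = ((1 + 0.6)^2 − 1) × 100% = 156.0%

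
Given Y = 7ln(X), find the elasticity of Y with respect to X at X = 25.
Elasticity = 1/ln(25) ≈ 0.3107

Elasticity = (dY/dX) · (X/Y)

dY/dX = 7/X
At X = 25: dY/dX = 7/25, Y = 7·ln(25)

Elasticity = (7/25) · (25 / (7·ln(25))) = 1/ln(25) ≈ 0.3107

Interpretation: for a small percentage change in X, the percentage change in Y is approximately 0.31 times as large.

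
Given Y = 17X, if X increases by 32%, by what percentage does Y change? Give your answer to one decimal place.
32.0%

For Y = 17X:
If X → X(1 + 0.32)
Then Y → Y · (1 + 0.32)^1
     = Y · 1.3200

Percentage change = ((1 + 0.32)^1 − 1) × 100% = 32.0%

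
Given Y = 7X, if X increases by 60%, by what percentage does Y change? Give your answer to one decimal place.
60.0%

For Y = 7X:
If X → X(1 + 0.6)
Then Y → Y · (1 + 0.6)^1
     = Y · 1.6000

Percentage change = ((1 + 0.6)^1 − 1) × 100% = 60.0%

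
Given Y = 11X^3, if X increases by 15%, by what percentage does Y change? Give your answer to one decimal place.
52.1%

For Y = 11X^3:
If X → X(1 + 0.15)
Then Y → Y · (1 + 0.15)^3
     ≈ Y · 1.5209

Percentage change = ((1 + 0.15)^3 − 1) × 100% ≈ 52.1%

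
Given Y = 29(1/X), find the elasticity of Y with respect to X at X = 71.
Elasticity = -1

Elasticity = (dY/dX) · (X/Y)

dY/dX = -29/X²
At X = 71: dY/dX = -29/5041, Y = 29/71

Elasticity = (-29/5041) · (71 / (29/71)) = -1

Interpretation: for a small percentage change in X, the percentage change in Y is approximately -1.00 times as large.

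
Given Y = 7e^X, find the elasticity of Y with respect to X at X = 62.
Elasticity = 62

Elasticity = (dY/dX) · (X/Y)

dY/dX = 7·e^X
At X = 62: dY/dX = 7·e^62, Y = 7·e^62

Elasticity = (7·e^62) · (62 / (7·e^62)) = 62

Interpretation: for a small percentage change in X, the percentage change in Y is approximately 62.00 times as large.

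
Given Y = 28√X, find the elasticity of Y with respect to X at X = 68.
Elasticity = 1/2

Elasticity = (dY/dX) · (X/Y)

dY/dX = 14/√X
At X = 68: dY/dX = 7·√17/17, Y = 56·√17

Elasticity = (7·√17/17) · (68 / (56·√17)) = 1/2

Interpretation: for a small percentage change in X, the percentage change in Y is approximately 0.50 times as large.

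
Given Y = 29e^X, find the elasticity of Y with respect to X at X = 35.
Elasticity = 35

Elasticity = (dY/dX) · (X/Y)

dY/dX = 29·e^X
At X = 35: dY/dX = 29·e^35, Y = 29·e^35

Elasticity = (29·e^35) · (35 / (29·e^35)) = 35

Interpretation: for a small percentage change in X, the percentage change in Y is approximately 35.00 times as large.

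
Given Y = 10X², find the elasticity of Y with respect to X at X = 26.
Elasticity = 2

Elasticity = (dY/dX) · (X/Y)

dY/dX = 20·X
At X = 26: dY/dX = 520, Y = 6760

Elasticity = 520 · (26 / 6760) = 2

Interpretation: for a small percentage change in X, the percentage change in Y is approximately 2.00 times as large.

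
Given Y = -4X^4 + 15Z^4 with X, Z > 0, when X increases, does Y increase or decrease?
Y decreases

Taking the partial derivative:
∂Y/∂X = -16X^3

∂Y/∂X = -16X^3 < 0 (assuming positive values)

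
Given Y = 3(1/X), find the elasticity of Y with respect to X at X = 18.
Elasticity = -1

Elasticity = (dY/dX) · (X/Y)

dY/dX = -3/X²
At X = 18: dY/dX = -1/108, Y = 1/6

Elasticity = (-1/108) · (18 / (1/6)) = -1

Interpretation: for a small percentage change in X, the percentage change in Y is approximately -1.00 times as large.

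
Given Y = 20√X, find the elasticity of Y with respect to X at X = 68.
Elasticity = 1/2

Elasticity = (dY/dX) · (X/Y)

dY/dX = 10/√X
At X = 68: dY/dX = 5·√17/17, Y = 40·√17

Elasticity = (5·√17/17) · (68 / (40·√17)) = 1/2

Interpretation: for a small percentage change in X, the percentage change in Y is approximately 0.50 times as large.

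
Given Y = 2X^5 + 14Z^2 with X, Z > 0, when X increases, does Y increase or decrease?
Y increases

Taking the partial derivative:
∂Y/∂X = 10X^4

∂Y/∂X = 10X^4 > 0 (assuming positive values)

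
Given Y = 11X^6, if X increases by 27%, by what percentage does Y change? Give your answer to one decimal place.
319.6%

For Y = 11X^6:
If X → X(1 + 0.27)
Then Y → Y · (1 + 0.27)^6
     ≈ Y · 4.1959

Percentage change = ((1 + 0.27)^6 − 1) × 100% ≈ 319.6%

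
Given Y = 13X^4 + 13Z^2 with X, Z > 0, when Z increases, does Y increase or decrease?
Y increases

Taking the partial derivative:
∂Y/∂Z = 26Z

∂Y/∂Z = 26Z > 0 (assuming positive values)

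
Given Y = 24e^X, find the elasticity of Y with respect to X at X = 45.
Elasticity = 45

Elasticity = (dY/dX) · (X/Y)

dY/dX = 24·e^X
At X = 45: dY/dX = 24·e^45, Y = 24·e^45

Elasticity = (24·e^45) · (45 / (24·e^45)) = 45

Interpretation: for a small percentage change in X, the percentage change in Y is approximately 45.00 times as large.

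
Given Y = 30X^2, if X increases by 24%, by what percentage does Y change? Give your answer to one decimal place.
53.8%

For Y = 30X^2:
If X → X(1 + 0.24)
Then Y → Y · (1 + 0.24)^2
     = Y · 1.5376

Percentage change = ((1 + 0.24)^2 − 1) × 100% ≈ 53.8%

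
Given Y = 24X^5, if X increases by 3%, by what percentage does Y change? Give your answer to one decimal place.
15.9%

For Y = 24X^5:
If X → X(1 + 0.03)
Then Y → Y · (1 + 0.03)^5
     ≈ Y · 1.1593

Percentage change = ((1 + 0.03)^5 − 1) × 100% ≈ 15.9%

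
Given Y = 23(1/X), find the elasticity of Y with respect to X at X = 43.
Elasticity = -1

Elasticity = (dY/dX) · (X/Y)

dY/dX = -23/X²
At X = 43: dY/dX = -23/1849, Y = 23/43

Elasticity = (-23/1849) · (43 / (23/43)) = -1

Interpretation: for a small percentage change in X, the percentage change in Y is approximately -1.00 times as large.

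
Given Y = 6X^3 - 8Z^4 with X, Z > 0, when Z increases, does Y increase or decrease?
Y decreases

Taking the partial derivative:
∂Y/∂Z = -32Z^3

∂Y/∂Z = -32Z^3 < 0 (assuming positive values)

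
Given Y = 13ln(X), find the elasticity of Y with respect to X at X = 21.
Elasticity = 1/ln(21) ≈ 0.3285

Elasticity = (dY/dX) · (X/Y)

dY/dX = 13/X
At X = 21: dY/dX = 13/21, Y = 13·ln(21)

Elasticity = (13/21) · (21 / (13·ln(21))) = 1/ln(21) ≈ 0.3285

Interpretation: for a small percentage change in X, the percentage change in Y is approximately 0.33 times as large.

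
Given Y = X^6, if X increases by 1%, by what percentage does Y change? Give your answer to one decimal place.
6.2%

For Y = X^6:
If X → X(1 + 0.01)
Then Y → Y · (1 + 0.01)^6
     ≈ Y · 1.0615

Percentage change = ((1 + 0.01)^6 − 1) × 100% ≈ 6.2%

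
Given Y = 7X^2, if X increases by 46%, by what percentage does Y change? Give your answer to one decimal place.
113.2%

For Y = 7X^2:
If X → X(1 + 0.46)
Then Y → Y · (1 + 0.46)^2
     = Y · 2.1316

Percentage change = ((1 + 0.46)^2 − 1) × 100% ≈ 113.2%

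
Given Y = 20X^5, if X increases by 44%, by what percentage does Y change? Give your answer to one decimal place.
519.2%

For Y = 20X^5:
If X → X(1 + 0.44)
Then Y → Y · (1 + 0.44)^5
     ≈ Y · 6.1917

Percentage change = ((1 + 0.44)^5 − 1) × 100% ≈ 519.2%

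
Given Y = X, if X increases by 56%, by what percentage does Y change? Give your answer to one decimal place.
56.0%

For Y = X:
If X → X(1 + 0.56)
Then Y → Y · (1 + 0.56)^1
     = Y · 1.5600

Percentage change = ((1 + 0.56)^1 − 1) × 100% = 56.0%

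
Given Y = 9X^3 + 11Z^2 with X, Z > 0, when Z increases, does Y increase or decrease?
Y increases

Taking the partial derivative:
∂Y/∂Z = 22Z

∂Y/∂Z = 22Z > 0 (assuming positive values)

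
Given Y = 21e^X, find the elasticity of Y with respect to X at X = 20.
Elasticity = 20

Elasticity = (dY/dX) · (X/Y)

dY/dX = 21·e^X
At X = 20: dY/dX = 21·e^20, Y = 21·e^20

Elasticity = (21·e^20) · (20 / (21·e^20)) = 20

Interpretation: for a small percentage change in X, the percentage change in Y is approximately 20.00 times as large.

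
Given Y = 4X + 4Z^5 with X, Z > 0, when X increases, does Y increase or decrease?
Y increases

Taking the partial derivative:
∂Y/∂X = 4

∂Y/∂X = 4 > 0 (assuming positive values)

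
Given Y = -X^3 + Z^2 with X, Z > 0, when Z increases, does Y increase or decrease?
Y increases

Taking the partial derivative:
∂Y/∂Z = 2Z

∂Y/∂Z = 2Z > 0 (assuming positive values)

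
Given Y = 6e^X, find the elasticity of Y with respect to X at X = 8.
Elasticity = 8

Elasticity = (dY/dX) · (X/Y)

dY/dX = 6·e^X
At X = 8: dY/dX = 6·e^8, Y = 6·e^8

Elasticity = (6·e^8) · (8 / (6·e^8)) = 8

Interpretation: for a small percentage change in X, the percentage change in Y is approximately 8.00 times as large.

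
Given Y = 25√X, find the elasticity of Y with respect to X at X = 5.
Elasticity = 1/2

Elasticity = (dY/dX) · (X/Y)

dY/dX = 25/(2·√X)
At X = 5: dY/dX = 5·√5/2, Y = 25·√5

Elasticity = (5·√5/2) · (5 / (25·√5)) = 1/2

Interpretation: for a small percentage change in X, the percentage change in Y is approximately 0.50 times as large.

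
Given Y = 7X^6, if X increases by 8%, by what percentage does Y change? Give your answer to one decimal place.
58.7%

For Y = 7X^6:
If X → X(1 + 0.08)
Then Y → Y · (1 + 0.08)^6
     ≈ Y · 1.5869

Percentage change = ((1 + 0.08)^6 − 1) × 100% ≈ 58.7%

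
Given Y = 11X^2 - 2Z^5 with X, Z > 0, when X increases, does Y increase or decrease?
Y increases

Taking the partial derivative:
∂Y/∂X = 22X

∂Y/∂X = 22X > 0 (assuming positive values)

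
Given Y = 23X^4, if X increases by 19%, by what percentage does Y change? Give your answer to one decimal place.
100.5%

For Y = 23X^4:
If X → X(1 + 0.19)
Then Y → Y · (1 + 0.19)^4
     ≈ Y · 2.0053

Percentage change = ((1 + 0.19)^4 − 1) × 100% ≈ 100.5%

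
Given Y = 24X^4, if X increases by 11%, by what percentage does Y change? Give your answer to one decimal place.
51.8%

For Y = 24X^4:
If X → X(1 + 0.11)
Then Y → Y · (1 + 0.11)^4
     ≈ Y · 1.5181

Percentage change = ((1 + 0.11)^4 − 1) × 100% ≈ 51.8%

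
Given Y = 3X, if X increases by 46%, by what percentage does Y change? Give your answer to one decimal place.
46.0%

For Y = 3X:
If X → X(1 + 0.46)
Then Y → Y · (1 + 0.46)^1
     = Y · 1.4600

Percentage change = ((1 + 0.46)^1 − 1) × 100% = 46.0%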